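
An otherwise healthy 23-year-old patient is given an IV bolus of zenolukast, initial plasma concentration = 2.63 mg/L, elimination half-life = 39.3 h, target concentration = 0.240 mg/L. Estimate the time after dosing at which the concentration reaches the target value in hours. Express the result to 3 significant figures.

k = ln2 / t½ = 0.693147 / 39.3 = 0.01764 h⁻¹
t = ln(C₀ / C) / k = ln(2.630 / 0.240) / 0.01764
  = ln(10.96) / 0.01764 = 2.394 / 0.01764 = 135.7 h

136 h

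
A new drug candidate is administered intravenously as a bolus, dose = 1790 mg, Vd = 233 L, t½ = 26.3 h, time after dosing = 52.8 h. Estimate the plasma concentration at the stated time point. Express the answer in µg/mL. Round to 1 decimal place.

C₀ = Dose / Vd = 1790 / 233 = 7.682 mg/L
k = ln2 / t½ = 0.693147 / 26.3 = 0.02636 h⁻¹
C = C₀ · e^(−k·t) = 7.682 × e^(−0.02636 × 52.8)
  = 7.682 × 0.2486 = 1.910 mg/L
(1.910 mg/L = 1.910 µg/mL)

1.9 µg/mL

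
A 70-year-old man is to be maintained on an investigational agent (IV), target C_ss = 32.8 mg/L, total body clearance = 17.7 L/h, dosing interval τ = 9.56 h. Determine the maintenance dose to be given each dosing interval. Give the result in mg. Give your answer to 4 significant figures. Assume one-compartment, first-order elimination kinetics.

5550 mg

At steady state, Dose/τ = Css × CL.
Dose = Css × CL × τ = 32.8 × 17.70 × 9.56 = 5550 mg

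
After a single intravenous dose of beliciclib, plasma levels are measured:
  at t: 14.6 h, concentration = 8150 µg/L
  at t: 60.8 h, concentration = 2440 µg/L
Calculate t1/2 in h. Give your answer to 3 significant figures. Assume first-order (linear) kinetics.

k = ln(C₁/C₂) / (t₂ − t₁) = ln(8150/2440) / (60.8 − 14.6)
  = 1.206 / 46.20 = 0.02610 h⁻¹
t½ = ln2 / k = 0.693147 / 0.02610 = 26.56 h

26.6 h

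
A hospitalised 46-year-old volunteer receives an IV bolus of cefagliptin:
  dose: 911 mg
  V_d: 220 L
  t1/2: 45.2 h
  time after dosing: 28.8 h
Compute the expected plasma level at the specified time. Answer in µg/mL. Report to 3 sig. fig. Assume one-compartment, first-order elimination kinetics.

C₀ = Dose / Vd = 911.0 / 220 = 4.141 mg/L
k = ln2 / t½ = 0.693147 / 45.2 = 0.01534 h⁻¹
C = C₀ · e^(−k·t) = 4.141 × e^(−0.01534 × 28.8)
  = 4.141 × 0.6429 = 2.662 mg/L
(2.662 mg/L = 2.662 µg/mL)

2.66 µg/mL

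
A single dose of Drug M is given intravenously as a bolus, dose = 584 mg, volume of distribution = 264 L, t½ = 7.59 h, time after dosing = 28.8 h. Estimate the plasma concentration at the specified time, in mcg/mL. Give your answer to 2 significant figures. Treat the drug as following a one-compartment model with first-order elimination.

0.16 mcg/mL

C₀ = Dose / Vd = 584.0 / 264 = 2.212 mg/L
k = ln2 / t½ = 0.693147 / 7.59 = 0.09132 h⁻¹
C = C₀ · e^(−k·t) = 2.212 × e^(−0.09132 × 28.8)
  = 2.212 × 0.07208 = 0.1594 mg/L
(0.1594 mg/L = 0.1594 mcg/mL)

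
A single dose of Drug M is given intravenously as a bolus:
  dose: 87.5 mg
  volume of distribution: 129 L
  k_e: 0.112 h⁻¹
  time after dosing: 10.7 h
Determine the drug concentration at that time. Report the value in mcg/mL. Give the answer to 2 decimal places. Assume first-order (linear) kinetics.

0.20 mcg/mL

C₀ = Dose / Vd = 87.50 / 129 = 0.6783 mg/L
C = C₀ · e^(−k·t) = 0.6783 × e^(−0.1120 × 10.7)
  = 0.6783 × 0.3017 = 0.2046 mg/L
(0.2046 mg/L = 0.2046 mcg/mL)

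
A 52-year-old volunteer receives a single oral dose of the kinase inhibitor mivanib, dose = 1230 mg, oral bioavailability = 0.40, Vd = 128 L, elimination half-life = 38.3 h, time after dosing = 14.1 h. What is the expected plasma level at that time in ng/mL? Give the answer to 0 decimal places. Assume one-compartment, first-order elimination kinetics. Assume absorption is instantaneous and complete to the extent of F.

2978 ng/mL

Amount reaching circulation = F × Dose = 0.40 × 1230 = 492.0 mg
C₀ = F·Dose / Vd = 492.0 / 128 = 3.844 mg/L
k = ln2 / t½ = 0.693147 / 38.3 = 0.01810 h⁻¹
C = C₀ · e^(−k·t) = 3.844 × e^(−0.01810 × 14.1)
  = 3.844 × 0.7748 = 2.978 mg/L
Convert: 2.978 mg/L × 1000 = 2978 ng/mL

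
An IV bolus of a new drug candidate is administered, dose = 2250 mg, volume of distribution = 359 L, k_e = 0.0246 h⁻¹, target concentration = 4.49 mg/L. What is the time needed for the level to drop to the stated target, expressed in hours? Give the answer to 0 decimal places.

14 h

C₀ = Dose / Vd = 2250 / 359 = 6.267 mg/L
t = ln(C₀ / C) / k = ln(6.267 / 4.49) / 0.02460
  = ln(1.396) / 0.02460 = 0.3336 / 0.02460 = 13.56 h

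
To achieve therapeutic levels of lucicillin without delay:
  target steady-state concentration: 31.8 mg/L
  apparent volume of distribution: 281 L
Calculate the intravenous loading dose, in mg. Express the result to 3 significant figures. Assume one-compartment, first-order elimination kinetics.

8940 mg

LD = Css × Vd = 31.8 × 281 = 8936 mg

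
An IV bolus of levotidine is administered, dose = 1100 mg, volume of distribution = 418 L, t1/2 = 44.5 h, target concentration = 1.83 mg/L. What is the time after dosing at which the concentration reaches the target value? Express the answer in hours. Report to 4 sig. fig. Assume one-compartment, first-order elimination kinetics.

23.32 h

C₀ = Dose / Vd = 1100 / 418 = 2.632 mg/L
k = ln2 / t½ = 0.693147 / 44.5 = 0.01558 h⁻¹
t = ln(C₀ / C) / k = ln(2.632 / 1.83) / 0.01558
  = ln(1.438) / 0.01558 = 0.3633 / 0.01558 = 23.32 h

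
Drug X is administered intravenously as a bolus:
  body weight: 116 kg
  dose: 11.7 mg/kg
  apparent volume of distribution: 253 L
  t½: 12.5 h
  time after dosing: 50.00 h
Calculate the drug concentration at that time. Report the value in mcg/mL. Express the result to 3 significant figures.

0.335 mcg/mL

Total dose = 11.7 × 116 = 1357 mg
C₀ = Dose / Vd = 1357 / 253 = 5.364 mg/L
k = ln2 / t½ = 0.693147 / 12.5 = 0.05545 h⁻¹
t / t½ = 50.00 / 12.5 = 4 half-lives
C = C₀ × (1/2)^4 = 5.364 × 0.06250 = 0.3353 mg/L
(0.3353 mg/L = 0.3353 mcg/mL)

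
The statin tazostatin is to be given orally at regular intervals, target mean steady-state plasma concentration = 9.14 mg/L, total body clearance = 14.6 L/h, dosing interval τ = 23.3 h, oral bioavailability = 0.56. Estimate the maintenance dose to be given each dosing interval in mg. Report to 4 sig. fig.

5552 mg

At steady state, F × (Dose/τ) = Css × CL.
Dose = Css × CL × τ / F = 9.14 × 14.60 × 23.3 / 0.56 = 5552 mg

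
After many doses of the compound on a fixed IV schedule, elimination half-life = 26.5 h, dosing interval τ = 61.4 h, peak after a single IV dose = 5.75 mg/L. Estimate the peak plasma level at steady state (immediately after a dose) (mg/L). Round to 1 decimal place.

k = ln2 / t½ = 0.693147 / 26.5 = 0.02616 h⁻¹
e^(−kτ) = e^(−0.02616 × 61.4) = 0.2006
Accumulation ratio R = 1 / (1 − e^(−kτ)) = 1 / (1 − 0.2006) = 1.251
Steady-state peak = C₀ × R = 5.75 × 1.251 = 7.193 mg/L

7.2 mg/L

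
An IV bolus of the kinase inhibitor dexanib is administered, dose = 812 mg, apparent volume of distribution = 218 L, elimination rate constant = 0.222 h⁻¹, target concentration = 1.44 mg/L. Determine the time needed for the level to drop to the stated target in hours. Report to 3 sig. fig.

C₀ = Dose / Vd = 812.0 / 218 = 3.725 mg/L
t = ln(C₀ / C) / k = ln(3.725 / 1.44) / 0.2220
  = ln(2.587) / 0.2220 = 0.9505 / 0.2220 = 4.282 h

4.28 h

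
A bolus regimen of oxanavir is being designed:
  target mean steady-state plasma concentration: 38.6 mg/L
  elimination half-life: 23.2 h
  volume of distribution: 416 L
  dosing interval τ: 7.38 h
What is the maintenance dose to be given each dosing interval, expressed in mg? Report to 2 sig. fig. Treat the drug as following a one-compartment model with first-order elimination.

k = ln2 / t½ = 0.693147 / 23.2 = 0.02988 h⁻¹
CL = k × Vd = 0.02988 × 416 = 12.43 L/h
At steady state, Dose/τ = Css × CL.
Dose = Css × CL × τ = 38.6 × 12.43 × 7.38 = 3541 mg

3500 mg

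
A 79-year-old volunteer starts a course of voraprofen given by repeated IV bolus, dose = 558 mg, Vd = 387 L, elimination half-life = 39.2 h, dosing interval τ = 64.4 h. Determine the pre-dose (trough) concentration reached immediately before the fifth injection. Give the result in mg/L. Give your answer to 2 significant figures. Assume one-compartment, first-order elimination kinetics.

C₀ per dose = Dose / Vd = 558 / 387 = 1.442 mg/L
k = ln2 / t½ = 0.693147 / 39.2 = 0.01768 h⁻¹
Fraction remaining after one interval: r = e^(−kτ) = e^(−0.01768 × 64.4) = 0.3203
Before dose 5, 4 doses have been given (aged 1τ, 2τ, 3τ, 4τ).
C_trough = C₀ × (r + r² + … + r^4) = C₀ × r(1−r^4)/(1−r)
        = 1.442 × 0.3203 × (1 − 0.01053) / (1 − 0.3203) = 0.6724 mg/L

0.67 mg/L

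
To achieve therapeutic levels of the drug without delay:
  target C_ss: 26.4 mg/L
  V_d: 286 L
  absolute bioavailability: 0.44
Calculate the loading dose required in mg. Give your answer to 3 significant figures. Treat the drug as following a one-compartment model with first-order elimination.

17200 mg

LD = Css × Vd / F = 26.4 × 286 / 0.44 = 17160 mg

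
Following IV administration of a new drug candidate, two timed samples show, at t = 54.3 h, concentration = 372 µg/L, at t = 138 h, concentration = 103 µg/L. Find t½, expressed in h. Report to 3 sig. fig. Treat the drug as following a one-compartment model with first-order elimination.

k = ln(C₁/C₂) / (t₂ − t₁) = ln(372/103) / (138 − 54.3)
  = 1.284 / 83.70 = 0.01534 h⁻¹
t½ = ln2 / k = 0.693147 / 0.01534 = 45.19 h

45.2 h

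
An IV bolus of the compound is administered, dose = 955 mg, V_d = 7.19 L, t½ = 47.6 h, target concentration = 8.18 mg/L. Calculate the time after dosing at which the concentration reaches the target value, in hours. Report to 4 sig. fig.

C₀ = Dose / Vd = 955.0 / 7.19 = 132.8 mg/L
k = ln2 / t½ = 0.693147 / 47.6 = 0.01456 h⁻¹
t = ln(C₀ / C) / k = ln(132.8 / 8.18) / 0.01456
  = ln(16.23) / 0.01456 = 2.787 / 0.01456 = 191.4 h

191.4 h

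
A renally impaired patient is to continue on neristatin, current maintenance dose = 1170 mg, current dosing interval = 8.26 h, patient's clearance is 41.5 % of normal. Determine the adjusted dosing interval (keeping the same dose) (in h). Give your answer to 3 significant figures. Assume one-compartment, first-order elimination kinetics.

To keep the same average steady-state level, dosing rate must scale with clearance.
CL ratio = 41.5 / 100 = 0.4150
New interval (same dose) = 8.26 / 0.4150 = 19.90 h

19.9 h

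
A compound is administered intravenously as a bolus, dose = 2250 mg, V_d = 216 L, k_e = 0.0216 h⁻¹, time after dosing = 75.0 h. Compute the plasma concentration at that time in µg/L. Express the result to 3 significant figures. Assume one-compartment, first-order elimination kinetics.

C₀ = Dose / Vd = 2250 / 216 = 10.42 mg/L
C = C₀ · e^(−k·t) = 10.42 × e^(−0.02160 × 75.0)
  = 10.42 × 0.1979 = 2.062 mg/L
Convert: 2.062 mg/L × 1000 = 2062 µg/L

2060 µg/L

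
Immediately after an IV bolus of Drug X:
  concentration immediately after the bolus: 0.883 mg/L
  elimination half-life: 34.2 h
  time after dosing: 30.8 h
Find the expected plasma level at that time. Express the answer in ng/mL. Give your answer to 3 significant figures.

k = ln2 / t½ = 0.693147 / 34.2 = 0.02027 h⁻¹
C = C₀ · e^(−k·t) = 0.8830 × e^(−0.02027 × 30.8)
  = 0.8830 × 0.5356 = 0.4729 mg/L
Convert: 0.4729 mg/L × 1000 = 472.9 ng/mL

473 ng/mL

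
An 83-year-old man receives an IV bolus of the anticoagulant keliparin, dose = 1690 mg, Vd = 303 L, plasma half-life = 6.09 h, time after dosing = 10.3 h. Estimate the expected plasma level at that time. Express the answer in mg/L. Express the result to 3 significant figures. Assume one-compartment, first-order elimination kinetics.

1.73 mg/L

C₀ = Dose / Vd = 1690 / 303 = 5.578 mg/L
k = ln2 / t½ = 0.693147 / 6.09 = 0.1138 h⁻¹
C = C₀ · e^(−k·t) = 5.578 × e^(−0.1138 × 10.3)
  = 5.578 × 0.3097 = 1.728 mg/L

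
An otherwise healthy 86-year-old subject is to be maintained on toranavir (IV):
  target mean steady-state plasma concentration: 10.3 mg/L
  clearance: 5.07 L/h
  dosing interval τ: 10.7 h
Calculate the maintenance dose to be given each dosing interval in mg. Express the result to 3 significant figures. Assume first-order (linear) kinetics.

559 mg

At steady state, Dose/τ = Css × CL.
Dose = Css × CL × τ = 10.3 × 5.070 × 10.7 = 558.8 mg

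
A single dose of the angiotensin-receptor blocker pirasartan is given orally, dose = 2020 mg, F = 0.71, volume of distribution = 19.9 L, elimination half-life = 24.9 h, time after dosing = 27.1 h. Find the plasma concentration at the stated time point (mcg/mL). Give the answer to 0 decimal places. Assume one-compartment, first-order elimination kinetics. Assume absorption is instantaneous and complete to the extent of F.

34 mcg/mL

Amount reaching circulation = F × Dose = 0.71 × 2020 = 1434 mg
C₀ = F·Dose / Vd = 1434 / 19.9 = 72.06 mg/L
k = ln2 / t½ = 0.693147 / 24.9 = 0.02784 h⁻¹
C = C₀ · e^(−k·t) = 72.06 × e^(−0.02784 × 27.1)
  = 72.06 × 0.4703 = 33.89 mg/L
(33.89 mg/L = 33.89 mcg/mL)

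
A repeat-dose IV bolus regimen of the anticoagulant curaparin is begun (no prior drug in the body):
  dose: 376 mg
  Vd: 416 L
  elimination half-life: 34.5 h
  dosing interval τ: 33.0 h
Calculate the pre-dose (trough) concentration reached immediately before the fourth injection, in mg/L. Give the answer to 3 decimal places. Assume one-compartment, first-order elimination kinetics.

0.829 mg/L

C₀ per dose = Dose / Vd = 376 / 416 = 0.9038 mg/L
k = ln2 / t½ = 0.693147 / 34.5 = 0.02009 h⁻¹
Fraction remaining after one interval: r = e^(−kτ) = e^(−0.02009 × 33.0) = 0.5153
Before dose 4, 3 doses have been given (aged 1τ, 2τ, 3τ).
C_trough = C₀ × (r + r² + … + r^3) = C₀ × r(1−r^3)/(1−r)
        = 0.9038 × 0.5153 × (1 − 0.1368) / (1 − 0.5153) = 0.8294 mg/L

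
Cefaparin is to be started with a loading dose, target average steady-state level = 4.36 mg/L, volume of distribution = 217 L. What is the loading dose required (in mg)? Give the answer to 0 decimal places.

LD = Css × Vd = 4.36 × 217 = 946.1 mg

946 mg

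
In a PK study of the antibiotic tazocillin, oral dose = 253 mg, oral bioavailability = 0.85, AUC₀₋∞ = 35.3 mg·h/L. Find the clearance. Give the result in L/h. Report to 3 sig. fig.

CL = F·Dose / AUC = 0.85 × 253 / 35.3 = 6.092 L/h

6.09 L/h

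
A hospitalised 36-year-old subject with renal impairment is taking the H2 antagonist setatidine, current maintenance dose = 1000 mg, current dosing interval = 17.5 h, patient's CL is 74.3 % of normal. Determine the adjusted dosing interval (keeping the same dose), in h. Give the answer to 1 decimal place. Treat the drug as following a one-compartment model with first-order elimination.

To keep the same average steady-state level, dosing rate must scale with clearance.
CL ratio = 74.3 / 100 = 0.7430
New interval (same dose) = 17.5 / 0.7430 = 23.55 h

23.6 h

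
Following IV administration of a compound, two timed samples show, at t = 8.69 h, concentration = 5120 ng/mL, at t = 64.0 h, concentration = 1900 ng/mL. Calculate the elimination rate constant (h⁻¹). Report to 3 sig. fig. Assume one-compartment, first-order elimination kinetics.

0.0179 h⁻¹

k = ln(C₁/C₂) / (t₂ − t₁) = ln(5120/1900) / (64.0 − 8.69)
  = 0.9913 / 55.31 = 0.01792 h⁻¹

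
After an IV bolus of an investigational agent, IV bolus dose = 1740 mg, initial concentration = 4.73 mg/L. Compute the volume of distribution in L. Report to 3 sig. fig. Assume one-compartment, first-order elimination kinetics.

Vd = Dose / C₀ = 1740 / 4.73 = 367.9 L

368 L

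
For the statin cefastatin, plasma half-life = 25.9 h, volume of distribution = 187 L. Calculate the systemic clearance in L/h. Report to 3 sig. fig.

5.00 L/h

k = ln2 / t½ = 0.693147 / 25.9 = 0.02676 h⁻¹
CL = k × Vd = 0.02676 × 187 = 5.004 L/h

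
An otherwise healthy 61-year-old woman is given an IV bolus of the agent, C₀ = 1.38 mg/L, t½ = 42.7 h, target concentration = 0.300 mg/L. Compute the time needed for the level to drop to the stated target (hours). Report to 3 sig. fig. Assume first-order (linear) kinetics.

k = ln2 / t½ = 0.693147 / 42.7 = 0.01623 h⁻¹
t = ln(C₀ / C) / k = ln(1.380 / 0.300) / 0.01623
  = ln(4.600) / 0.01623 = 1.526 / 0.01623 = 94.02 h

94.0 h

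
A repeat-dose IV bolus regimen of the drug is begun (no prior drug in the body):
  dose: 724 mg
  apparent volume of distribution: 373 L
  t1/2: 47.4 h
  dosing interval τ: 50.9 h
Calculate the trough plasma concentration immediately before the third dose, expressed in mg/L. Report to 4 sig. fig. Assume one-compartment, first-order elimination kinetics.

C₀ per dose = Dose / Vd = 724 / 373 = 1.941 mg/L
k = ln2 / t½ = 0.693147 / 47.4 = 0.01462 h⁻¹
Fraction remaining after one interval: r = e^(−kτ) = e^(−0.01462 × 50.9) = 0.4751
Before dose 3, 2 doses have been given (aged 1τ, 2τ).
C_trough = C₀ × (r + r²) = 1.941 × (0.4751 + 0.2257) = 1.360 mg/L

1.360 mg/L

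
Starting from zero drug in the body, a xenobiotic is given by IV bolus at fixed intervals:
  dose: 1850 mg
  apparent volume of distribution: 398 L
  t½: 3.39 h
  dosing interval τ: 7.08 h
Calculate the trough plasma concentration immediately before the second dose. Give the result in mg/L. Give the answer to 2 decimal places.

C₀ per dose = Dose / Vd = 1850 / 398 = 4.648 mg/L
k = ln2 / t½ = 0.693147 / 3.39 = 0.2045 h⁻¹
Fraction remaining after one interval: r = e^(−kτ) = e^(−0.2045 × 7.08) = 0.2351
Before dose 2, 1 dose has been given (aged 1τ).
C_trough = C₀ × r = 4.648 × 0.2351 = 1.093 mg/L

1.09 mg/L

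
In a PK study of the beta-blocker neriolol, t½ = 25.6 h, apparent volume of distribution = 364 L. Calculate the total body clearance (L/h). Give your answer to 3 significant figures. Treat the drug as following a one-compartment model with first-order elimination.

k = ln2 / t½ = 0.693147 / 25.6 = 0.02708 h⁻¹
CL = k × Vd = 0.02708 × 364 = 9.857 L/h

9.86 L/h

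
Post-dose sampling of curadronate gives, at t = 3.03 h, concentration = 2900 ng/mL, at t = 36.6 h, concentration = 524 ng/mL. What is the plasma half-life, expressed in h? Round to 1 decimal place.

13.6 h

k = ln(C₁/C₂) / (t₂ − t₁) = ln(2900/524) / (36.6 − 3.03)
  = 1.711 / 33.57 = 0.05097 h⁻¹
t½ = ln2 / k = 0.693147 / 0.05097 = 13.60 h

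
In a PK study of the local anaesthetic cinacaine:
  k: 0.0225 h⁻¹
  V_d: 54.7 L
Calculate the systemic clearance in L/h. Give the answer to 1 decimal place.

1.2 L/h

CL = k × Vd = 0.0225 × 54.7 = 1.231 L/h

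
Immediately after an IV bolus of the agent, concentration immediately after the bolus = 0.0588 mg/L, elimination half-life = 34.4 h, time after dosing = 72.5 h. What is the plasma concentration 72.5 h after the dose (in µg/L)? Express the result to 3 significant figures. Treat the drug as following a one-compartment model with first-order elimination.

k = ln2 / t½ = 0.693147 / 34.4 = 0.02015 h⁻¹
C = C₀ · e^(−k·t) = 0.05880 × e^(−0.02015 × 72.5)
  = 0.05880 × 0.2320 = 0.01364 mg/L
Convert: 0.01364 mg/L × 1000 = 13.64 µg/L

13.6 µg/L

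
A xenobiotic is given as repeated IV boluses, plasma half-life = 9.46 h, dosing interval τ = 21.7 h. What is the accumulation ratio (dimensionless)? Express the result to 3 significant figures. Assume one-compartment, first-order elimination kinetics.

1.26

k = ln2 / t½ = 0.693147 / 9.46 = 0.07327 h⁻¹
e^(−kτ) = e^(−0.07327 × 21.7) = 0.2039
Accumulation ratio R = 1 / (1 − e^(−kτ)) = 1 / (1 − 0.2039) = 1.256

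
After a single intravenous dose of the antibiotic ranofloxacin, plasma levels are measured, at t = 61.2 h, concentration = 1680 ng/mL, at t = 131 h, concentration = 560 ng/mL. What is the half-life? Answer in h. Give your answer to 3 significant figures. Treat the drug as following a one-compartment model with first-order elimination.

44.0 h

k = ln(C₁/C₂) / (t₂ − t₁) = ln(1680/560) / (131 − 61.2)
  = 1.099 / 69.80 = 0.01574 h⁻¹
t½ = ln2 / k = 0.693147 / 0.01574 = 44.04 h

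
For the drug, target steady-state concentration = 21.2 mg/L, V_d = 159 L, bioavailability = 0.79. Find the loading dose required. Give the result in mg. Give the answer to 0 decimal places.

LD = Css × Vd / F = 21.2 × 159 / 0.79 = 4267 mg

4267 mg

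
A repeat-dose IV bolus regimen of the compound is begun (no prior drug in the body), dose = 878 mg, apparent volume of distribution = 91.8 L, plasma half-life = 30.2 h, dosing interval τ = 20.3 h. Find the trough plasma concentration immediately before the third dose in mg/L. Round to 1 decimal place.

9.8 mg/L

C₀ per dose = Dose / Vd = 878 / 91.8 = 9.564 mg/L
k = ln2 / t½ = 0.693147 / 30.2 = 0.02295 h⁻¹
Fraction remaining after one interval: r = e^(−kτ) = e^(−0.02295 × 20.3) = 0.6276
Before dose 3, 2 doses have been given (aged 1τ, 2τ).
C_trough = C₀ × (r + r²) = 9.564 × (0.6276 + 0.3939) = 9.770 mg/L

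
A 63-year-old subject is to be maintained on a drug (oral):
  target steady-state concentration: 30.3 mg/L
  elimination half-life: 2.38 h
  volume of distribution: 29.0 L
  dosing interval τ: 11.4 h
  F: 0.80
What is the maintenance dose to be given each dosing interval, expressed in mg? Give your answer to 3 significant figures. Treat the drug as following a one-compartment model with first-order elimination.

3650 mg

k = ln2 / t½ = 0.693147 / 2.38 = 0.2912 h⁻¹
CL = k × Vd = 0.2912 × 29.0 = 8.445 L/h
At steady state, F × (Dose/τ) = Css × CL.
Dose = Css × CL × τ / F = 30.3 × 8.445 × 11.4 / 0.80 = 3646 mg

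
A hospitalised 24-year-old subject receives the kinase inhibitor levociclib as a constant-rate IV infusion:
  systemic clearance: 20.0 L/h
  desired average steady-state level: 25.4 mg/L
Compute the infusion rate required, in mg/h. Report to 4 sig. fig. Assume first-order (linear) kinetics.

508.0 mg/h

At steady state, infusion rate R₀ = Css × CL = 25.4 × 20.00 = 508.0 mg/h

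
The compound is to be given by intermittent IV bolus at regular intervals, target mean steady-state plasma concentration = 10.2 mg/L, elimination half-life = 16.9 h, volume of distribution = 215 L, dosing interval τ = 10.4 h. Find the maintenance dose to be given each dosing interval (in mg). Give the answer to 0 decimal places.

935 mg

k = ln2 / t½ = 0.693147 / 16.9 = 0.04101 h⁻¹
CL = k × Vd = 0.04101 × 215 = 8.817 L/h
At steady state, Dose/τ = Css × CL.
Dose = Css × CL × τ = 10.2 × 8.817 × 10.4 = 935.3 mg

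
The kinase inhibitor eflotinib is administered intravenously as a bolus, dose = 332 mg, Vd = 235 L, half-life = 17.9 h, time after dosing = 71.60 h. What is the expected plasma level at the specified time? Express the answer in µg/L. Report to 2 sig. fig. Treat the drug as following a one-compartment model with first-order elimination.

C₀ = Dose / Vd = 332.0 / 235 = 1.413 mg/L
k = ln2 / t½ = 0.693147 / 17.9 = 0.03872 h⁻¹
t / t½ = 71.60 / 17.9 = 4 half-lives
C = C₀ × (1/2)^4 = 1.413 × 0.06250 = 0.08831 mg/L
Convert: 0.08831 mg/L × 1000 = 88.31 µg/L

88 µg/L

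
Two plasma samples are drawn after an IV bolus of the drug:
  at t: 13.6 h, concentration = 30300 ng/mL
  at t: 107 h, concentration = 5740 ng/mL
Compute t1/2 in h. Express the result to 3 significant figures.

k = ln(C₁/C₂) / (t₂ − t₁) = ln(30300/5740) / (107 − 13.6)
  = 1.664 / 93.40 = 0.01782 h⁻¹
t½ = ln2 / k = 0.693147 / 0.01782 = 38.90 h

38.9 h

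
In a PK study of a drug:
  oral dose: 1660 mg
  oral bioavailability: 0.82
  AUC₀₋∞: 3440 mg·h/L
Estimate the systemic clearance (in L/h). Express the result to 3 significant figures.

0.396 L/h

CL = F·Dose / AUC = 0.82 × 1660 / 3440 = 0.3957 L/h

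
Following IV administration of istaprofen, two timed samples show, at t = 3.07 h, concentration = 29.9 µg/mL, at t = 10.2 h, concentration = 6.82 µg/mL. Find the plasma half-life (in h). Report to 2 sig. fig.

3.3 h

k = ln(C₁/C₂) / (t₂ − t₁) = ln(29.9/6.82) / (10.2 − 3.07)
  = 1.478 / 7.130 = 0.2073 h⁻¹
t½ = ln2 / k = 0.693147 / 0.2073 = 3.344 h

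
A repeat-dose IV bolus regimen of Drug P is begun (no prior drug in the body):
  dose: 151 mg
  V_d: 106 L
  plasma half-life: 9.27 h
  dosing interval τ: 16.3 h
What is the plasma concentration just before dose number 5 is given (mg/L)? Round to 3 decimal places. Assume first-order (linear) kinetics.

C₀ per dose = Dose / Vd = 151 / 106 = 1.425 mg/L
k = ln2 / t½ = 0.693147 / 9.27 = 0.07477 h⁻¹
Fraction remaining after one interval: r = e^(−kτ) = e^(−0.07477 × 16.3) = 0.2956
Before dose 5, 4 doses have been given (aged 1τ, 2τ, 3τ, 4τ).
C_trough = C₀ × (r + r² + … + r^4) = C₀ × r(1−r^4)/(1−r)
        = 1.425 × 0.2956 × (1 − 0.007635) / (1 − 0.2956) = 0.5934 mg/L

0.593 mg/L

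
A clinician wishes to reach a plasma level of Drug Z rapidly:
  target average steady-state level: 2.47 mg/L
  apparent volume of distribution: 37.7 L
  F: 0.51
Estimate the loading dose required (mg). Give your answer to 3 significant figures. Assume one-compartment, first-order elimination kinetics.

183 mg

LD = Css × Vd / F = 2.47 × 37.7 / 0.51 = 182.6 mg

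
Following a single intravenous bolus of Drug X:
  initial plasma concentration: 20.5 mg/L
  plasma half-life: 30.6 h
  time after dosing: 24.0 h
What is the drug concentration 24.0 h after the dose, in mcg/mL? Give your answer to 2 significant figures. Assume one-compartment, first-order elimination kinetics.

k = ln2 / t½ = 0.693147 / 30.6 = 0.02265 h⁻¹
C = C₀ · e^(−k·t) = 20.50 × e^(−0.02265 × 24.0)
  = 20.50 × 0.5807 = 11.90 mg/L
(11.90 mg/L = 11.90 mcg/mL)

12 mcg/mL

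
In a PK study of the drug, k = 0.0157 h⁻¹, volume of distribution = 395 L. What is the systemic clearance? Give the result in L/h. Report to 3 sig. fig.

CL = k × Vd = 0.0157 × 395 = 6.202 L/h

6.20 L/h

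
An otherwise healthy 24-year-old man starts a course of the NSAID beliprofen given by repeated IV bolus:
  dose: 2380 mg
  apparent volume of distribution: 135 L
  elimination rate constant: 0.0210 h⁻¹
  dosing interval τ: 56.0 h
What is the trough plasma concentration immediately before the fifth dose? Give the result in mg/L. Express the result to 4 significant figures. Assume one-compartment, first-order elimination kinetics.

7.794 mg/L

C₀ per dose = Dose / Vd = 2380 / 135 = 17.63 mg/L
Fraction remaining after one interval: r = e^(−kτ) = e^(−0.02100 × 56.0) = 0.3085
Before dose 5, 4 doses have been given (aged 1τ, 2τ, 3τ, 4τ).
C_trough = C₀ × (r + r² + … + r^4) = C₀ × r(1−r^4)/(1−r)
        = 17.63 × 0.3085 × (1 − 0.009058) / (1 − 0.3085) = 7.794 mg/L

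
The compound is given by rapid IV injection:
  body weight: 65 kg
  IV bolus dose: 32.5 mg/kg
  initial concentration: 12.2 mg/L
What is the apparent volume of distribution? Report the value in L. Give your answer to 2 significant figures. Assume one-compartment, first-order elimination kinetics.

Dose = 32.5 × 65 = 2113 mg
Vd = Dose / C₀ = 2113 / 12.2 = 173.2 L

170 L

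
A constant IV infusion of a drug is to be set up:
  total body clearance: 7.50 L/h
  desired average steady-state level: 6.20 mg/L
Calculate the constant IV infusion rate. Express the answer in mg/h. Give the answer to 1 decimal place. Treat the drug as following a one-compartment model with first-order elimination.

At steady state, infusion rate R₀ = Css × CL = 6.20 × 7.500 = 46.50 mg/h

46.5 mg/h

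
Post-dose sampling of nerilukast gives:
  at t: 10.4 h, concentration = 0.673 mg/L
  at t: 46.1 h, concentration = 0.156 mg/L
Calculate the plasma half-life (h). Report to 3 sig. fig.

k = ln(C₁/C₂) / (t₂ − t₁) = ln(0.673/0.156) / (46.1 − 10.4)
  = 1.462 / 35.70 = 0.04095 h⁻¹
t½ = ln2 / k = 0.693147 / 0.04095 = 16.93 h

16.9 h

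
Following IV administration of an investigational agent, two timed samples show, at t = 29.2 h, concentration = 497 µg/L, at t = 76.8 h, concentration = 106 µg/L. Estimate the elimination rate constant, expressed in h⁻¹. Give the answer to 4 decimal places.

k = ln(C₁/C₂) / (t₂ − t₁) = ln(497/106) / (76.8 − 29.2)
  = 1.545 / 47.60 = 0.03246 h⁻¹

0.0325 h⁻¹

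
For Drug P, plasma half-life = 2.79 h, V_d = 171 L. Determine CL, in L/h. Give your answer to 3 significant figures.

42.5 L/h

k = ln2 / t½ = 0.693147 / 2.79 = 0.2484 h⁻¹
CL = k × Vd = 0.2484 × 171 = 42.48 L/h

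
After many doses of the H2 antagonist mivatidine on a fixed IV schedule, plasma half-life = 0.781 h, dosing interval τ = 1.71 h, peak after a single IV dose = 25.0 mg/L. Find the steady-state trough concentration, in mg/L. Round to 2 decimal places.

k = ln2 / t½ = 0.693147 / 0.781 = 0.8875 h⁻¹
e^(−kτ) = e^(−0.8875 × 1.71) = 0.2192
Accumulation ratio R = 1 / (1 − e^(−kτ)) = 1 / (1 − 0.2192) = 1.281
Steady-state trough = C₀ × R × e^(−kτ) = 25.0 × 1.281 × 0.2192 = 7.020 mg/L

7.02 mg/L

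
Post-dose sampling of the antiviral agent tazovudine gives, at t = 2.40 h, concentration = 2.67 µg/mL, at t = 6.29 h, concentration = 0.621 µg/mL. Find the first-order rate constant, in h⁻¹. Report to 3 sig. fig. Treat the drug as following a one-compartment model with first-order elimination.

k = ln(C₁/C₂) / (t₂ − t₁) = ln(2.67/0.621) / (6.29 − 2.40)
  = 1.459 / 3.890 = 0.3751 h⁻¹

0.375 h⁻¹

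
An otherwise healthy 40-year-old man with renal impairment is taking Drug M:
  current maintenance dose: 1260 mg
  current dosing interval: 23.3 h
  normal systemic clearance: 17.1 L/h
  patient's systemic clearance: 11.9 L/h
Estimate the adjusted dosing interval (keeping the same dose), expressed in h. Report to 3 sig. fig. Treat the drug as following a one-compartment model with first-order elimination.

33.5 h

To keep the same average steady-state level, dosing rate must scale with clearance.
CL ratio = 11.9 / 17.1 = 0.6959
New interval (same dose) = 23.3 / 0.6959 = 33.48 h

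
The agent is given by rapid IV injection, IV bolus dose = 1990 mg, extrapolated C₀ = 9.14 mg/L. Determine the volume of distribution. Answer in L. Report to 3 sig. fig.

218 L

Vd = Dose / C₀ = 1990 / 9.14 = 217.7 L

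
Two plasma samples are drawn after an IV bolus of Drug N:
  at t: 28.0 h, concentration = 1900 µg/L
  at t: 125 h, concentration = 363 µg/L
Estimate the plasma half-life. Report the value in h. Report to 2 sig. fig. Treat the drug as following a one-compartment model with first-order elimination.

k = ln(C₁/C₂) / (t₂ − t₁) = ln(1900/363) / (125 − 28.0)
  = 1.655 / 97.00 = 0.01706 h⁻¹
t½ = ln2 / k = 0.693147 / 0.01706 = 40.63 h

41 h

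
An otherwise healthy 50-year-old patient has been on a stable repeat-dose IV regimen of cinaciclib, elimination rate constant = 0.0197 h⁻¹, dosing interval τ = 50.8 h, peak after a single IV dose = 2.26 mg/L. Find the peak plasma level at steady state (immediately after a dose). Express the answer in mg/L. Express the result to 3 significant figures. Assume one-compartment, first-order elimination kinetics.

3.57 mg/L

e^(−kτ) = e^(−0.01970 × 50.8) = 0.3676
Accumulation ratio R = 1 / (1 − e^(−kτ)) = 1 / (1 − 0.3676) = 1.581
Steady-state peak = C₀ × R = 2.26 × 1.581 = 3.573 mg/L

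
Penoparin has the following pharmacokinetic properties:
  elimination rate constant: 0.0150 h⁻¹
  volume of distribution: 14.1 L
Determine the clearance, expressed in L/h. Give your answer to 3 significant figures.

CL = k × Vd = 0.0150 × 14.1 = 0.2115 L/h

0.212 L/h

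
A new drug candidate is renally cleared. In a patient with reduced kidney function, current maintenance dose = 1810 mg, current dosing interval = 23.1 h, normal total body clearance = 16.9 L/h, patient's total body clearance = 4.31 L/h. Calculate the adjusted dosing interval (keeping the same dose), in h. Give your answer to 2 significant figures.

To keep the same average steady-state level, dosing rate must scale with clearance.
CL ratio = 4.31 / 16.9 = 0.2550
New interval (same dose) = 23.1 / 0.2550 = 90.59 h

91 h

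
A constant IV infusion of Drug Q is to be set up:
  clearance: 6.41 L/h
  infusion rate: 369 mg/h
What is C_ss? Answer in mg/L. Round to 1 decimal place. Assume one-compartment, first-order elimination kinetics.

At steady state Css = R₀ / CL = 369 / 6.410 = 57.57 mg/L

57.6 mg/L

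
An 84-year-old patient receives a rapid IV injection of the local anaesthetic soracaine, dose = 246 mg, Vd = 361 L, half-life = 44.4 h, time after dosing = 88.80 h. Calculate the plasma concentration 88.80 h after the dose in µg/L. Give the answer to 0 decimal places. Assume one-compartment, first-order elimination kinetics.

C₀ = Dose / Vd = 246.0 / 361 = 0.6814 mg/L
k = ln2 / t½ = 0.693147 / 44.4 = 0.01561 h⁻¹
t / t½ = 88.80 / 44.4 = 2 half-lives
C = C₀ × (1/2)^2 = 0.6814 × 0.2500 = 0.1704 mg/L
Convert: 0.1704 mg/L × 1000 = 170.4 µg/L

170 µg/L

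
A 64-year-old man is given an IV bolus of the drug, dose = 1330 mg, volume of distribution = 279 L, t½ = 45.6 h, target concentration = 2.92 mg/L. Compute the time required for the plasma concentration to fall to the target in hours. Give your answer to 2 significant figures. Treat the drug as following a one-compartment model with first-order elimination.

C₀ = Dose / Vd = 1330 / 279 = 4.767 mg/L
k = ln2 / t½ = 0.693147 / 45.6 = 0.01520 h⁻¹
t = ln(C₀ / C) / k = ln(4.767 / 2.92) / 0.01520
  = ln(1.633) / 0.01520 = 0.4904 / 0.01520 = 32.26 h

32 h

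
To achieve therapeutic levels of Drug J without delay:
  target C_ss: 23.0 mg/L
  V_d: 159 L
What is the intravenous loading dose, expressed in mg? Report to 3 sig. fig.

LD = Css × Vd = 23.0 × 159 = 3657 mg

3660 mg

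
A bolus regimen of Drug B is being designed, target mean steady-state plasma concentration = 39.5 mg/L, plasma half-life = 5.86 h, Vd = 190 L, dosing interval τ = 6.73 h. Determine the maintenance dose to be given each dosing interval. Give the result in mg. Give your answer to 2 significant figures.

6000 mg

k = ln2 / t½ = 0.693147 / 5.86 = 0.1183 h⁻¹
CL = k × Vd = 0.1183 × 190 = 22.48 L/h
At steady state, Dose/τ = Css × CL.
Dose = Css × CL × τ = 39.5 × 22.48 × 6.73 = 5976 mg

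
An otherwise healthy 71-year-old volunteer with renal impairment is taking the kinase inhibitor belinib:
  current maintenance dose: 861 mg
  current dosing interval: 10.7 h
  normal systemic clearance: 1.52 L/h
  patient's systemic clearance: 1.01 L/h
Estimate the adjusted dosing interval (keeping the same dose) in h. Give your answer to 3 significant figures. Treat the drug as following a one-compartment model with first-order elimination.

To keep the same average steady-state level, dosing rate must scale with clearance.
CL ratio = 1.01 / 1.52 = 0.6645
New interval (same dose) = 10.7 / 0.6645 = 16.10 h

16.1 h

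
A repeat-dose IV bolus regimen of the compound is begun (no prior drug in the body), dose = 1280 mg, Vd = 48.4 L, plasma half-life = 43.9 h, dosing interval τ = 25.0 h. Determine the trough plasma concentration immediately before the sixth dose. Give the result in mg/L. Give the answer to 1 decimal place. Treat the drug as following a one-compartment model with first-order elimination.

47.1 mg/L

C₀ per dose = Dose / Vd = 1280 / 48.4 = 26.45 mg/L
k = ln2 / t½ = 0.693147 / 43.9 = 0.01579 h⁻¹
Fraction remaining after one interval: r = e^(−kτ) = e^(−0.01579 × 25.0) = 0.6738
Before dose 6, 5 doses have been given (aged 1τ, 2τ, 3τ, 4τ, 5τ).
C_trough = C₀ × (r + r² + … + r^5) = C₀ × r(1−r^5)/(1−r)
        = 26.45 × 0.6738 × (1 − 0.1389) / (1 − 0.6738) = 47.05 mg/L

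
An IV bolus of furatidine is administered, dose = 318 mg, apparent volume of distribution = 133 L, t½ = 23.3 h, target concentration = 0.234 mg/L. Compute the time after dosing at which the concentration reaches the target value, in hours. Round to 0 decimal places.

78 h

C₀ = Dose / Vd = 318.0 / 133 = 2.391 mg/L
k = ln2 / t½ = 0.693147 / 23.3 = 0.02975 h⁻¹
t = ln(C₀ / C) / k = ln(2.391 / 0.234) / 0.02975
  = ln(10.22) / 0.02975 = 2.324 / 0.02975 = 78.12 h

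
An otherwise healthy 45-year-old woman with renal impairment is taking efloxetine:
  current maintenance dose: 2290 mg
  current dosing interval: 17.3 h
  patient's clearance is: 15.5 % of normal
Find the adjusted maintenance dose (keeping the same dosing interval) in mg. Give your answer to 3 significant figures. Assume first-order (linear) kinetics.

To keep the same average steady-state level, dosing rate must scale with clearance.
CL ratio = 15.5 / 100 = 0.1550
New dose (same interval) = 2290 × 0.1550 = 355.0 mg

355 mg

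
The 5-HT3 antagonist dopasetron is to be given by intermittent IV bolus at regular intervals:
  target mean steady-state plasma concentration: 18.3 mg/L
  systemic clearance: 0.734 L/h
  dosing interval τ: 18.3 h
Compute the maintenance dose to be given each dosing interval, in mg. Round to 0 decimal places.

246 mg

At steady state, Dose/τ = Css × CL.
Dose = Css × CL × τ = 18.3 × 0.7340 × 18.3 = 245.8 mg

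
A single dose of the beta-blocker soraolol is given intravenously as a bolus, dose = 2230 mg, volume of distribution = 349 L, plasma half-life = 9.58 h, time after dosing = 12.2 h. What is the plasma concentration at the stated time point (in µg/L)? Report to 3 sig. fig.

C₀ = Dose / Vd = 2230 / 349 = 6.390 mg/L
k = ln2 / t½ = 0.693147 / 9.58 = 0.07235 h⁻¹
C = C₀ · e^(−k·t) = 6.390 × e^(−0.07235 × 12.2)
  = 6.390 × 0.4137 = 2.644 mg/L
Convert: 2.644 mg/L × 1000 = 2644 µg/L

2640 µg/L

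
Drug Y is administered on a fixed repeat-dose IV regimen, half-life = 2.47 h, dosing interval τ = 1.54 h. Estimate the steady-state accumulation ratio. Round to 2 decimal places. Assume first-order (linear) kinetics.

k = ln2 / t½ = 0.693147 / 2.47 = 0.2806 h⁻¹
e^(−kτ) = e^(−0.2806 × 1.54) = 0.6491
Accumulation ratio R = 1 / (1 − e^(−kτ)) = 1 / (1 − 0.6491) = 2.850

2.85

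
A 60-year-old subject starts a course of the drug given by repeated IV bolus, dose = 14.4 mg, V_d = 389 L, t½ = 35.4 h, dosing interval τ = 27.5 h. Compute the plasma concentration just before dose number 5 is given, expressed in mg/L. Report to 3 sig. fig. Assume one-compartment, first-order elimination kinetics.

0.0459 mg/L

C₀ per dose = Dose / Vd = 14.4 / 389 = 0.03702 mg/L
k = ln2 / t½ = 0.693147 / 35.4 = 0.01958 h⁻¹
Fraction remaining after one interval: r = e^(−kτ) = e^(−0.01958 × 27.5) = 0.5837
Before dose 5, 4 doses have been given (aged 1τ, 2τ, 3τ, 4τ).
C_trough = C₀ × (r + r² + … + r^4) = C₀ × r(1−r^4)/(1−r)
        = 0.03702 × 0.5837 × (1 − 0.1161) / (1 − 0.5837) = 0.04588 mg/L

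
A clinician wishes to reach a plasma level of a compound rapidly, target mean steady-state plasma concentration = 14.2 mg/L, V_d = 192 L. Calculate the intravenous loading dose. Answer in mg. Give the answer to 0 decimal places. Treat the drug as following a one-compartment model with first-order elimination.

2726 mg

LD = Css × Vd = 14.2 × 192 = 2726 mg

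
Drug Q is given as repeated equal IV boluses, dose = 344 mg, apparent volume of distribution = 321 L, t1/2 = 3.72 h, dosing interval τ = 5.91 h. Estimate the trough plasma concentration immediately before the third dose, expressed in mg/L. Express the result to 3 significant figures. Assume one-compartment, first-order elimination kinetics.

C₀ per dose = Dose / Vd = 344 / 321 = 1.072 mg/L
k = ln2 / t½ = 0.693147 / 3.72 = 0.1863 h⁻¹
Fraction remaining after one interval: r = e^(−kτ) = e^(−0.1863 × 5.91) = 0.3325
Before dose 3, 2 doses have been given (aged 1τ, 2τ).
C_trough = C₀ × (r + r²) = 1.072 × (0.3325 + 0.1106) = 0.4750 mg/L

0.475 mg/L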